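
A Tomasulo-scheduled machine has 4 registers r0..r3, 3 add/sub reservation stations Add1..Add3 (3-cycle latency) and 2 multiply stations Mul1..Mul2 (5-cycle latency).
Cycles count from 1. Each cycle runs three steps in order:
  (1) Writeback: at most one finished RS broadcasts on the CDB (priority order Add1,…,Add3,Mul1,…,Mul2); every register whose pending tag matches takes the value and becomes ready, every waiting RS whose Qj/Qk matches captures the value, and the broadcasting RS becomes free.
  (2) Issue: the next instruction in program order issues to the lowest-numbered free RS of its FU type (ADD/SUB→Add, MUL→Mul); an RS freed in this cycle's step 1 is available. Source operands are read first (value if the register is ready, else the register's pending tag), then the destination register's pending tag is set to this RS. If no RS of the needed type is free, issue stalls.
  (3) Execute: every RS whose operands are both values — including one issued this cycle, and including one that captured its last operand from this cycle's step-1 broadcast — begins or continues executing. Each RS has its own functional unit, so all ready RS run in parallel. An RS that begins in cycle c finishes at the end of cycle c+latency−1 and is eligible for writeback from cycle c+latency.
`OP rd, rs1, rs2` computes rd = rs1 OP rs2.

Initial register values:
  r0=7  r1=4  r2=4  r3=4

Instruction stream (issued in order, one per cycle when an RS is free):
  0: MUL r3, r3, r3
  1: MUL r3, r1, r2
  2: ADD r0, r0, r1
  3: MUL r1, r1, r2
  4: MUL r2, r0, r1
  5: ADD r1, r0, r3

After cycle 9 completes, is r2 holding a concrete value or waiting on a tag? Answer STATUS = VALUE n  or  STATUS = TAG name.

  c1: issue MUL r3<-Mul1  regs: r0:7,r1:4,r2:4,r3:Mul1
  c2: issue MUL r3<-Mul2  regs: r0:7,r1:4,r2:4,r3:Mul2
  c3: issue ADD r0<-Add1  regs: r0:Add1,r1:4,r2:4,r3:Mul2
  c4: stall  regs: r0:Add1,r1:4,r2:4,r3:Mul2
  c5: stall  regs: r0:Add1,r1:4,r2:4,r3:Mul2
  c6: CDB Add1=11; stall  regs: r0:11,r1:4,r2:4,r3:Mul2
  c7: CDB Mul1=16; issue MUL r1<-Mul1  regs: r0:11,r1:Mul1,r2:4,r3:Mul2
  c8: CDB Mul2=16; issue MUL r2<-Mul2  regs: r0:11,r1:Mul1,r2:Mul2,r3:16
  c9: issue ADD r1<-Add1  regs: r0:11,r1:Add1,r2:Mul2,r3:16

STATUS = TAG Mul2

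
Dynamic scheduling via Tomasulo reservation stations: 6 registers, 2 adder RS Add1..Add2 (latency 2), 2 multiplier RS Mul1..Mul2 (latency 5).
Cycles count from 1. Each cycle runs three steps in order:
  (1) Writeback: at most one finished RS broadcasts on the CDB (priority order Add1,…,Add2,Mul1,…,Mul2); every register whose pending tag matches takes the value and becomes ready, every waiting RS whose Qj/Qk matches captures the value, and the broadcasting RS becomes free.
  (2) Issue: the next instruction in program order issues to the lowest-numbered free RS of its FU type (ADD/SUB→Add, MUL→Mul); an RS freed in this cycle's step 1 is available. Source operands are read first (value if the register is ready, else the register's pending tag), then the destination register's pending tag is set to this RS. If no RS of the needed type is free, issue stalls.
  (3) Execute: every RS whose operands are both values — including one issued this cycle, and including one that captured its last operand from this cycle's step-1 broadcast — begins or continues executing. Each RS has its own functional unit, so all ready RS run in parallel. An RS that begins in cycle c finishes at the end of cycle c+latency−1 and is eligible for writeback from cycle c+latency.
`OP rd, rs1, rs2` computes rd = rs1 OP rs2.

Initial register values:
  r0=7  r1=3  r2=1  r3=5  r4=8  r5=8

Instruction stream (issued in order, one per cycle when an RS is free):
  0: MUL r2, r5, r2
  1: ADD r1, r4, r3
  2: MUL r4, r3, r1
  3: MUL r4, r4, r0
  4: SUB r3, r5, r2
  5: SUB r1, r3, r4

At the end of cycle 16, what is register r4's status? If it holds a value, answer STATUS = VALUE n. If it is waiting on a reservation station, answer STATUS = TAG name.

STATUS = VALUE 455

cycle 1: issue MUL r2<-Mul1 // r0:7,r1:3,r2:Mul1,r3:5,r4:8,r5:8
cycle 2: issue ADD r1<-Add1 // r0:7,r1:Add1,r2:Mul1,r3:5,r4:8,r5:8
cycle 3: issue MUL r4<-Mul2 // r0:7,r1:Add1,r2:Mul1,r3:5,r4:Mul2,r5:8
cycle 4: CDB Add1=13; stall // r0:7,r1:13,r2:Mul1,r3:5,r4:Mul2,r5:8
cycle 5: stall // r0:7,r1:13,r2:Mul1,r3:5,r4:Mul2,r5:8
cycle 6: CDB Mul1=8; issue MUL r4<-Mul1 // r0:7,r1:13,r2:8,r3:5,r4:Mul1,r5:8
cycle 7: issue SUB r3<-Add1 // r0:7,r1:13,r2:8,r3:Add1,r4:Mul1,r5:8
cycle 8: issue SUB r1<-Add2 // r0:7,r1:Add2,r2:8,r3:Add1,r4:Mul1,r5:8
cycle 9: CDB Add1=0 // r0:7,r1:Add2,r2:8,r3:0,r4:Mul1,r5:8
cycle 10: CDB Mul2=65 // r0:7,r1:Add2,r2:8,r3:0,r4:Mul1,r5:8
cycle 11: - // r0:7,r1:Add2,r2:8,r3:0,r4:Mul1,r5:8
cycle 12: - // r0:7,r1:Add2,r2:8,r3:0,r4:Mul1,r5:8
cycle 13: - // r0:7,r1:Add2,r2:8,r3:0,r4:Mul1,r5:8
cycle 14: - // r0:7,r1:Add2,r2:8,r3:0,r4:Mul1,r5:8
cycle 15: CDB Mul1=455 // r0:7,r1:Add2,r2:8,r3:0,r4:455,r5:8
cycle 16: - // r0:7,r1:Add2,r2:8,r3:0,r4:455,r5:8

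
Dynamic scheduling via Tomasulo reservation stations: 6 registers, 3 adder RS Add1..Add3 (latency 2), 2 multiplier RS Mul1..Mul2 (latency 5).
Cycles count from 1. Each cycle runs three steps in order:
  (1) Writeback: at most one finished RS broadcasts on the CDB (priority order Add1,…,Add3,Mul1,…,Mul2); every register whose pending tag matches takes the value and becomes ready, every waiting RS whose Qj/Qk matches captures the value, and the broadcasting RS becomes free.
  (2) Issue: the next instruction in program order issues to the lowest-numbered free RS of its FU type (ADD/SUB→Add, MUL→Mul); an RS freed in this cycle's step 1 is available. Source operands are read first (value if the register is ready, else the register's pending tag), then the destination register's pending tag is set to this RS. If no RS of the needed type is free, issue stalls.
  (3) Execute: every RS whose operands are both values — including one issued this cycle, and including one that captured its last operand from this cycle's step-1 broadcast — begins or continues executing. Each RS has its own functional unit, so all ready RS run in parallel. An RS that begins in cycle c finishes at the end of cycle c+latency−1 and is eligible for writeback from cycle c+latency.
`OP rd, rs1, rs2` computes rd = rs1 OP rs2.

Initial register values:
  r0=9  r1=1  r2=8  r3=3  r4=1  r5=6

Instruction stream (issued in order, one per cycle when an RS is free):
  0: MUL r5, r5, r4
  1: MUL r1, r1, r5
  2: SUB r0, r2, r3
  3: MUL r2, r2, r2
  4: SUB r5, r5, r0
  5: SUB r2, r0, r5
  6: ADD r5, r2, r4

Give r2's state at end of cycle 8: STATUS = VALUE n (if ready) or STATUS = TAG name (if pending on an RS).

STATUS = TAG Add2

cycle 1: issue MUL r5<-Mul1 // r0:9,r1:1,r2:8,r3:3,r4:1,r5:Mul1
cycle 2: issue MUL r1<-Mul2 // r0:9,r1:Mul2,r2:8,r3:3,r4:1,r5:Mul1
cycle 3: issue SUB r0<-Add1 // r0:Add1,r1:Mul2,r2:8,r3:3,r4:1,r5:Mul1
cycle 4: stall // r0:Add1,r1:Mul2,r2:8,r3:3,r4:1,r5:Mul1
cycle 5: CDB Add1=5; stall // r0:5,r1:Mul2,r2:8,r3:3,r4:1,r5:Mul1
cycle 6: CDB Mul1=6; issue MUL r2<-Mul1 // r0:5,r1:Mul2,r2:Mul1,r3:3,r4:1,r5:6
cycle 7: issue SUB r5<-Add1 // r0:5,r1:Mul2,r2:Mul1,r3:3,r4:1,r5:Add1
cycle 8: issue SUB r2<-Add2 // r0:5,r1:Mul2,r2:Add2,r3:3,r4:1,r5:Add1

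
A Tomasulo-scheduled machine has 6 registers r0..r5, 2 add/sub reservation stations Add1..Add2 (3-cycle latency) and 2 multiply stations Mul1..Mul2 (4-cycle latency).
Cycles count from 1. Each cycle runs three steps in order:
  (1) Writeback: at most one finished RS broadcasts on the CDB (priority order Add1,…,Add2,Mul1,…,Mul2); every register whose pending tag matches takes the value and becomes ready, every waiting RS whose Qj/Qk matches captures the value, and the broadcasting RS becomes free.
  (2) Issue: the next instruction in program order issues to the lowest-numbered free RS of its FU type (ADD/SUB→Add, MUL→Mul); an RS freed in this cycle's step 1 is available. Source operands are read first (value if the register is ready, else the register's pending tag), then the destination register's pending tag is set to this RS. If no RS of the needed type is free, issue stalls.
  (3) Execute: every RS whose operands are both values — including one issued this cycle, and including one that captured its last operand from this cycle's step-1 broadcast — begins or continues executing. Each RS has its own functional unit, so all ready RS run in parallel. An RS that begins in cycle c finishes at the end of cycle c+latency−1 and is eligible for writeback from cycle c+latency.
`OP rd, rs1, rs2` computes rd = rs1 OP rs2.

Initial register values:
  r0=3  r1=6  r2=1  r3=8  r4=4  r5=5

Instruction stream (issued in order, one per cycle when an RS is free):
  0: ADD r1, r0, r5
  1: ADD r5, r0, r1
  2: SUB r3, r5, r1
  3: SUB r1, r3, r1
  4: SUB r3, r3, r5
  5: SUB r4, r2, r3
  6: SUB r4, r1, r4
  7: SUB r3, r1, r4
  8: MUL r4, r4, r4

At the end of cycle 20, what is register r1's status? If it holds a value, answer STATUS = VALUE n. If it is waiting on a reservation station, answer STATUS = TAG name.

cycle 1: issue ADD r1<-Add1 // r0:3,r1:Add1,r2:1,r3:8,r4:4,r5:5
cycle 2: issue ADD r5<-Add2 // r0:3,r1:Add1,r2:1,r3:8,r4:4,r5:Add2
cycle 3: stall // r0:3,r1:Add1,r2:1,r3:8,r4:4,r5:Add2
cycle 4: CDB Add1=8; issue SUB r3<-Add1 // r0:3,r1:8,r2:1,r3:Add1,r4:4,r5:Add2
cycle 5: stall // r0:3,r1:8,r2:1,r3:Add1,r4:4,r5:Add2
cycle 6: stall // r0:3,r1:8,r2:1,r3:Add1,r4:4,r5:Add2
cycle 7: CDB Add2=11; issue SUB r1<-Add2 // r0:3,r1:Add2,r2:1,r3:Add1,r4:4,r5:11
cycle 8: stall // r0:3,r1:Add2,r2:1,r3:Add1,r4:4,r5:11
cycle 9: stall // r0:3,r1:Add2,r2:1,r3:Add1,r4:4,r5:11
cycle 10: CDB Add1=3; issue SUB r3<-Add1 // r0:3,r1:Add2,r2:1,r3:Add1,r4:4,r5:11
cycle 11: stall // r0:3,r1:Add2,r2:1,r3:Add1,r4:4,r5:11
cycle 12: stall // r0:3,r1:Add2,r2:1,r3:Add1,r4:4,r5:11
cycle 13: CDB Add1=-8; issue SUB r4<-Add1 // r0:3,r1:Add2,r2:1,r3:-8,r4:Add1,r5:11
cycle 14: CDB Add2=-5; issue SUB r4<-Add2 // r0:3,r1:-5,r2:1,r3:-8,r4:Add2,r5:11
cycle 15: stall // r0:3,r1:-5,r2:1,r3:-8,r4:Add2,r5:11
cycle 16: CDB Add1=9; issue SUB r3<-Add1 // r0:3,r1:-5,r2:1,r3:Add1,r4:Add2,r5:11
cycle 17: issue MUL r4<-Mul1 // r0:3,r1:-5,r2:1,r3:Add1,r4:Mul1,r5:11
cycle 18: - // r0:3,r1:-5,r2:1,r3:Add1,r4:Mul1,r5:11
cycle 19: CDB Add2=-14 // r0:3,r1:-5,r2:1,r3:Add1,r4:Mul1,r5:11
cycle 20: - // r0:3,r1:-5,r2:1,r3:Add1,r4:Mul1,r5:11

STATUS = VALUE -5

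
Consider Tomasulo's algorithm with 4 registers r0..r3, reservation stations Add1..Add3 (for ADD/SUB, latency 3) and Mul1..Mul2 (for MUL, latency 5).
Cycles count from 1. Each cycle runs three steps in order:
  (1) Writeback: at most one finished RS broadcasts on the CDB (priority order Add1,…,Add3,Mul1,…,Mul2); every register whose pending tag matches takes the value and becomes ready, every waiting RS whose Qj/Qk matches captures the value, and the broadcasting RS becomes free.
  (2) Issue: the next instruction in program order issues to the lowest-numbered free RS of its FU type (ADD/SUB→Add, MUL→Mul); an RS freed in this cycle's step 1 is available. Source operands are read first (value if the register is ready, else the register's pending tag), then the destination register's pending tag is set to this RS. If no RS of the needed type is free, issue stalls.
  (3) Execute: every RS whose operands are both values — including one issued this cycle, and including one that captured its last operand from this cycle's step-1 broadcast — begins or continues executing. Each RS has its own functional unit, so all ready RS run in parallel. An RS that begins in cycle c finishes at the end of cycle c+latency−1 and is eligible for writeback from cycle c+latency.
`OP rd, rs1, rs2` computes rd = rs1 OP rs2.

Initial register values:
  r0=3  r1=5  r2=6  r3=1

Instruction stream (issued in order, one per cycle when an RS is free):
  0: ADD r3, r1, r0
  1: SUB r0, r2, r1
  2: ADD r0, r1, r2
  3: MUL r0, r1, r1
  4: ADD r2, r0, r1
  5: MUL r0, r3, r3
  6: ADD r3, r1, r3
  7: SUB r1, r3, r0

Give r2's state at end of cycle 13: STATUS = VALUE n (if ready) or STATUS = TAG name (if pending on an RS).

cycle 1: issue ADD r3<-Add1 // r0:3,r1:5,r2:6,r3:Add1
cycle 2: issue SUB r0<-Add2 // r0:Add2,r1:5,r2:6,r3:Add1
cycle 3: issue ADD r0<-Add3 // r0:Add3,r1:5,r2:6,r3:Add1
cycle 4: CDB Add1=8; issue MUL r0<-Mul1 // r0:Mul1,r1:5,r2:6,r3:8
cycle 5: CDB Add2=1; issue ADD r2<-Add1 // r0:Mul1,r1:5,r2:Add1,r3:8
cycle 6: CDB Add3=11; issue MUL r0<-Mul2 // r0:Mul2,r1:5,r2:Add1,r3:8
cycle 7: issue ADD r3<-Add2 // r0:Mul2,r1:5,r2:Add1,r3:Add2
cycle 8: issue SUB r1<-Add3 // r0:Mul2,r1:Add3,r2:Add1,r3:Add2
cycle 9: CDB Mul1=25 // r0:Mul2,r1:Add3,r2:Add1,r3:Add2
cycle 10: CDB Add2=13 // r0:Mul2,r1:Add3,r2:Add1,r3:13
cycle 11: CDB Mul2=64 // r0:64,r1:Add3,r2:Add1,r3:13
cycle 12: CDB Add1=30 // r0:64,r1:Add3,r2:30,r3:13
cycle 13: - // r0:64,r1:Add3,r2:30,r3:13

STATUS = VALUE 30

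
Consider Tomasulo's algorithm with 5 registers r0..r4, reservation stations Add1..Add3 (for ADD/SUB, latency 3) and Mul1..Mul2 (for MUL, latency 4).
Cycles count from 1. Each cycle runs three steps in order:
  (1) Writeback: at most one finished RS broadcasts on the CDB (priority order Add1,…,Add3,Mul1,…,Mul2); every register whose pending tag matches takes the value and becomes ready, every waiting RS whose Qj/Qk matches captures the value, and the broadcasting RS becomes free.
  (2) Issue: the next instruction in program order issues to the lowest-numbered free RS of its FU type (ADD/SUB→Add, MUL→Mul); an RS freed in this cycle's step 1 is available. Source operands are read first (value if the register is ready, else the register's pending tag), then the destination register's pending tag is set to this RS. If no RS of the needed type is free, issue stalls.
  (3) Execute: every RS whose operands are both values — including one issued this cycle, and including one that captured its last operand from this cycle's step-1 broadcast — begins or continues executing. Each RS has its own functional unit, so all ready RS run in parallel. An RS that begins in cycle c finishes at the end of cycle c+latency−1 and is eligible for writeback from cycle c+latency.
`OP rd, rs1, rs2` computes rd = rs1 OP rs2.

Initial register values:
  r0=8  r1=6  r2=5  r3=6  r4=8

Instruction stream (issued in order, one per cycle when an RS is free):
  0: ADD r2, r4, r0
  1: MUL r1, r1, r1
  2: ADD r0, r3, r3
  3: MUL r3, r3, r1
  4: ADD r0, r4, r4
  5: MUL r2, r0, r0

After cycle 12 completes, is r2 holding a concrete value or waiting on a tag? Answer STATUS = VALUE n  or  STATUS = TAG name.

c1: issue ADD r2<-Add1 | r0:8,r1:6,r2:Add1,r3:6,r4:8
c2: issue MUL r1<-Mul1 | r0:8,r1:Mul1,r2:Add1,r3:6,r4:8
c3: issue ADD r0<-Add2 | r0:Add2,r1:Mul1,r2:Add1,r3:6,r4:8
c4: CDB Add1=16; issue MUL r3<-Mul2 | r0:Add2,r1:Mul1,r2:16,r3:Mul2,r4:8
c5: issue ADD r0<-Add1 | r0:Add1,r1:Mul1,r2:16,r3:Mul2,r4:8
c6: CDB Add2=12; stall | r0:Add1,r1:Mul1,r2:16,r3:Mul2,r4:8
c7: CDB Mul1=36; issue MUL r2<-Mul1 | r0:Add1,r1:36,r2:Mul1,r3:Mul2,r4:8
c8: CDB Add1=16 | r0:16,r1:36,r2:Mul1,r3:Mul2,r4:8
c9: - | r0:16,r1:36,r2:Mul1,r3:Mul2,r4:8
c10: - | r0:16,r1:36,r2:Mul1,r3:Mul2,r4:8
c11: CDB Mul2=216 | r0:16,r1:36,r2:Mul1,r3:216,r4:8
c12: CDB Mul1=256 | r0:16,r1:36,r2:256,r3:216,r4:8

STATUS = VALUE 256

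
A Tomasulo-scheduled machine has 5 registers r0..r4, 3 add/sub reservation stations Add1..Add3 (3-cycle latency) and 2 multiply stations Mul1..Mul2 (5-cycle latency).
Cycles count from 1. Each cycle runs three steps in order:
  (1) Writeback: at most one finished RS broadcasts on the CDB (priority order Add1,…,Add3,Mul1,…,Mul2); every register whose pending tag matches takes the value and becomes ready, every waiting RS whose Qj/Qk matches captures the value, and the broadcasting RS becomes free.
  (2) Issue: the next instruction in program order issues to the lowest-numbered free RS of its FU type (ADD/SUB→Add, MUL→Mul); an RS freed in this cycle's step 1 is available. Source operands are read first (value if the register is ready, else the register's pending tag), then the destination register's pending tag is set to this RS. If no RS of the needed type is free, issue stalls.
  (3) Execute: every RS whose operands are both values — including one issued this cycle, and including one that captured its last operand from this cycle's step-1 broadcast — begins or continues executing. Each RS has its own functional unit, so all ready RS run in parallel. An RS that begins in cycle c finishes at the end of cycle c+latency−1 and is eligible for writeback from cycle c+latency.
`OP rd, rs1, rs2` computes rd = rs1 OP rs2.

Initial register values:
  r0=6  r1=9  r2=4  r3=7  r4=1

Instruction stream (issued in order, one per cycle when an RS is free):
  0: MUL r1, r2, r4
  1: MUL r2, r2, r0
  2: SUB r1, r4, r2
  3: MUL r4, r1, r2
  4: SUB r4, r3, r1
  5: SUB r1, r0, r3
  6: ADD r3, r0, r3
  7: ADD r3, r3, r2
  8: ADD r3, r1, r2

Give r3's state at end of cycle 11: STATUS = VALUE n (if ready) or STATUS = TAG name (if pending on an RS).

cycle 1: issue MUL r1<-Mul1 // r0:6,r1:Mul1,r2:4,r3:7,r4:1
cycle 2: issue MUL r2<-Mul2 // r0:6,r1:Mul1,r2:Mul2,r3:7,r4:1
cycle 3: issue SUB r1<-Add1 // r0:6,r1:Add1,r2:Mul2,r3:7,r4:1
cycle 4: stall // r0:6,r1:Add1,r2:Mul2,r3:7,r4:1
cycle 5: stall // r0:6,r1:Add1,r2:Mul2,r3:7,r4:1
cycle 6: CDB Mul1=4; issue MUL r4<-Mul1 // r0:6,r1:Add1,r2:Mul2,r3:7,r4:Mul1
cycle 7: CDB Mul2=24; issue SUB r4<-Add2 // r0:6,r1:Add1,r2:24,r3:7,r4:Add2
cycle 8: issue SUB r1<-Add3 // r0:6,r1:Add3,r2:24,r3:7,r4:Add2
cycle 9: stall // r0:6,r1:Add3,r2:24,r3:7,r4:Add2
cycle 10: CDB Add1=-23; issue ADD r3<-Add1 // r0:6,r1:Add3,r2:24,r3:Add1,r4:Add2
cycle 11: CDB Add3=-1; issue ADD r3<-Add3 // r0:6,r1:-1,r2:24,r3:Add3,r4:Add2

STATUS = TAG Add3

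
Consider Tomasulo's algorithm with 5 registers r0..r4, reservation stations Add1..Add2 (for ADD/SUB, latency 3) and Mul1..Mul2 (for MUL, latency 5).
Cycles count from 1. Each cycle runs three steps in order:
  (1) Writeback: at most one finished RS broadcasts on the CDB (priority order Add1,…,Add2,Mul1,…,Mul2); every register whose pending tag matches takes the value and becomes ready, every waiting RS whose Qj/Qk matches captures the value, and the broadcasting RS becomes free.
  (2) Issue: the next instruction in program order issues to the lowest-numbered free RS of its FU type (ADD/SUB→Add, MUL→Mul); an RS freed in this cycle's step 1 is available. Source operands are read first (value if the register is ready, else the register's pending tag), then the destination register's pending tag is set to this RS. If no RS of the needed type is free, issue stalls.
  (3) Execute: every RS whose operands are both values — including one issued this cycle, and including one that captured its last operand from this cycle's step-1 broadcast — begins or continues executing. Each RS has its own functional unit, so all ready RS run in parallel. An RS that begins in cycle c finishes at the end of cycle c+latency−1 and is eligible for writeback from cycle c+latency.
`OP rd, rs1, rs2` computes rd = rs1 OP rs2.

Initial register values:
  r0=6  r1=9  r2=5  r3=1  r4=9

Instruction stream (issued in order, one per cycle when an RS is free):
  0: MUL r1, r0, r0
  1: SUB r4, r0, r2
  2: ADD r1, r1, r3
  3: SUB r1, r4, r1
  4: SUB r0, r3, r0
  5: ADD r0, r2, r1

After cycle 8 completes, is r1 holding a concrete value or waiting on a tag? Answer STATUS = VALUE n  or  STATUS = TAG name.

STATUS = TAG Add1

  c1: issue MUL r1<-Mul1  regs: r0:6,r1:Mul1,r2:5,r3:1,r4:9
  c2: issue SUB r4<-Add1  regs: r0:6,r1:Mul1,r2:5,r3:1,r4:Add1
  c3: issue ADD r1<-Add2  regs: r0:6,r1:Add2,r2:5,r3:1,r4:Add1
  c4: stall  regs: r0:6,r1:Add2,r2:5,r3:1,r4:Add1
  c5: CDB Add1=1; issue SUB r1<-Add1  regs: r0:6,r1:Add1,r2:5,r3:1,r4:1
  c6: CDB Mul1=36; stall  regs: r0:6,r1:Add1,r2:5,r3:1,r4:1
  c7: stall  regs: r0:6,r1:Add1,r2:5,r3:1,r4:1
  c8: stall  regs: r0:6,r1:Add1,r2:5,r3:1,r4:1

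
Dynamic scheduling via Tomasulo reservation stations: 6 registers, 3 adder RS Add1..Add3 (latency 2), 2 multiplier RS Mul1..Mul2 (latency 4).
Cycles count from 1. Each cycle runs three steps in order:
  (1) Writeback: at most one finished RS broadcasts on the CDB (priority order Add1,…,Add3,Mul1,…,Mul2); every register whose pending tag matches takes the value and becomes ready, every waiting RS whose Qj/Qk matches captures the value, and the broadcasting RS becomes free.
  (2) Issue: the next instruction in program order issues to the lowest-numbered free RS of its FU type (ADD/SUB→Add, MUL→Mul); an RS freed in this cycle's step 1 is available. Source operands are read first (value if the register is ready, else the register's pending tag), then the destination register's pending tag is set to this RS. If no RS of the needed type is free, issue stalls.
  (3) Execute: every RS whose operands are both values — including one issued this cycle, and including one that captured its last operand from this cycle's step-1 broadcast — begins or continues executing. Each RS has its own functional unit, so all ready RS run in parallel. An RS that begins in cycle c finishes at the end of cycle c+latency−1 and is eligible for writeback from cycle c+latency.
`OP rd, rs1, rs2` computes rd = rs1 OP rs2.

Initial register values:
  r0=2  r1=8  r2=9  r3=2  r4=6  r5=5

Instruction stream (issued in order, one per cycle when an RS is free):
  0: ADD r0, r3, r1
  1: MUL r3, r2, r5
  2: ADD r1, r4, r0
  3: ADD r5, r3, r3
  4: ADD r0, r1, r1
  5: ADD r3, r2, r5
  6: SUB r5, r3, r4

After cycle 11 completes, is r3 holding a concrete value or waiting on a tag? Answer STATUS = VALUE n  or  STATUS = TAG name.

STATUS = VALUE 99

c1: issue ADD r0<-Add1 | r0:Add1,r1:8,r2:9,r3:2,r4:6,r5:5
c2: issue MUL r3<-Mul1 | r0:Add1,r1:8,r2:9,r3:Mul1,r4:6,r5:5
c3: CDB Add1=10; issue ADD r1<-Add1 | r0:10,r1:Add1,r2:9,r3:Mul1,r4:6,r5:5
c4: issue ADD r5<-Add2 | r0:10,r1:Add1,r2:9,r3:Mul1,r4:6,r5:Add2
c5: CDB Add1=16; issue ADD r0<-Add1 | r0:Add1,r1:16,r2:9,r3:Mul1,r4:6,r5:Add2
c6: CDB Mul1=45; issue ADD r3<-Add3 | r0:Add1,r1:16,r2:9,r3:Add3,r4:6,r5:Add2
c7: CDB Add1=32; issue SUB r5<-Add1 | r0:32,r1:16,r2:9,r3:Add3,r4:6,r5:Add1
c8: CDB Add2=90 | r0:32,r1:16,r2:9,r3:Add3,r4:6,r5:Add1
c9: - | r0:32,r1:16,r2:9,r3:Add3,r4:6,r5:Add1
c10: CDB Add3=99 | r0:32,r1:16,r2:9,r3:99,r4:6,r5:Add1
c11: - | r0:32,r1:16,r2:9,r3:99,r4:6,r5:Add1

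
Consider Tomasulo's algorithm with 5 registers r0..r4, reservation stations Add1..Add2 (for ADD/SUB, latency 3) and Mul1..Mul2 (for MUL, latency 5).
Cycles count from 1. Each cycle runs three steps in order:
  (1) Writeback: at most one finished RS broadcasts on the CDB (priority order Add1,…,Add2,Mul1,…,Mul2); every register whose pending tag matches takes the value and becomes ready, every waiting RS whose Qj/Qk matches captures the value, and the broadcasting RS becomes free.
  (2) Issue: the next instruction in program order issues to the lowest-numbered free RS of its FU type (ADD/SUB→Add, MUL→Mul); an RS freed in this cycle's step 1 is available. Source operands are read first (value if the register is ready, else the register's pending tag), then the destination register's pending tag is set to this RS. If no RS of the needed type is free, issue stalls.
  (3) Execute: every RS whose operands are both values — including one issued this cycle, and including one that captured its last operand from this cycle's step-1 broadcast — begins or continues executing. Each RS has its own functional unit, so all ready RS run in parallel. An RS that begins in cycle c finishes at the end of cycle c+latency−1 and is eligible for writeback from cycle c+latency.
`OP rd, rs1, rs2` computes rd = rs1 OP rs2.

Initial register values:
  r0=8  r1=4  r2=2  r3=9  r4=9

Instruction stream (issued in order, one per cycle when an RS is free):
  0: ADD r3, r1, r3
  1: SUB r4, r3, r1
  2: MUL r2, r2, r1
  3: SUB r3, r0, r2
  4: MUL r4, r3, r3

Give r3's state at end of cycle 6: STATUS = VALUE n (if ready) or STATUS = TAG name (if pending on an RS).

STATUS = TAG Add1

  c1: issue ADD r3<-Add1  regs: r0:8,r1:4,r2:2,r3:Add1,r4:9
  c2: issue SUB r4<-Add2  regs: r0:8,r1:4,r2:2,r3:Add1,r4:Add2
  c3: issue MUL r2<-Mul1  regs: r0:8,r1:4,r2:Mul1,r3:Add1,r4:Add2
  c4: CDB Add1=13; issue SUB r3<-Add1  regs: r0:8,r1:4,r2:Mul1,r3:Add1,r4:Add2
  c5: issue MUL r4<-Mul2  regs: r0:8,r1:4,r2:Mul1,r3:Add1,r4:Mul2
  c6: -  regs: r0:8,r1:4,r2:Mul1,r3:Add1,r4:Mul2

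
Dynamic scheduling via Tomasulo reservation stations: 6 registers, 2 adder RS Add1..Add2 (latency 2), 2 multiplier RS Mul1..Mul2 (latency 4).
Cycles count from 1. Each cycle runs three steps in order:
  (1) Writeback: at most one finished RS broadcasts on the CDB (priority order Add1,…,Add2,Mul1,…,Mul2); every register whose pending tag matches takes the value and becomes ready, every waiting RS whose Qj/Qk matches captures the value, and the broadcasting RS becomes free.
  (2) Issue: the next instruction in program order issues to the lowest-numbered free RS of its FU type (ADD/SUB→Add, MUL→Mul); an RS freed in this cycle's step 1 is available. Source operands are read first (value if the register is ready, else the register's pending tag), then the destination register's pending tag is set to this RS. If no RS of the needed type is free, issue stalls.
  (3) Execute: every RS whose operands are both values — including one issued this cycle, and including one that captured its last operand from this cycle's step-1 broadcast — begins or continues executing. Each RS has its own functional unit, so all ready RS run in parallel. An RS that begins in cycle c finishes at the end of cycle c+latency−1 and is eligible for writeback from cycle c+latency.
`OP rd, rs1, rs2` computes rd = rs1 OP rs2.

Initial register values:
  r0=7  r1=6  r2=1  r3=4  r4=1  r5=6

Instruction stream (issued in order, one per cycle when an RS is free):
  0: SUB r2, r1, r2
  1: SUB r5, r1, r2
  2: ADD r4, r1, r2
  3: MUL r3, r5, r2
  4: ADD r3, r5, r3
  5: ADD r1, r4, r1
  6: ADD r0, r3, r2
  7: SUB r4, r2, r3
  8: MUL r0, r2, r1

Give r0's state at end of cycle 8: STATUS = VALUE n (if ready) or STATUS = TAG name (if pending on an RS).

STATUS = TAG Add2

c1: issue SUB r2<-Add1 | r0:7,r1:6,r2:Add1,r3:4,r4:1,r5:6
c2: issue SUB r5<-Add2 | r0:7,r1:6,r2:Add1,r3:4,r4:1,r5:Add2
c3: CDB Add1=5; issue ADD r4<-Add1 | r0:7,r1:6,r2:5,r3:4,r4:Add1,r5:Add2
c4: issue MUL r3<-Mul1 | r0:7,r1:6,r2:5,r3:Mul1,r4:Add1,r5:Add2
c5: CDB Add1=11; issue ADD r3<-Add1 | r0:7,r1:6,r2:5,r3:Add1,r4:11,r5:Add2
c6: CDB Add2=1; issue ADD r1<-Add2 | r0:7,r1:Add2,r2:5,r3:Add1,r4:11,r5:1
c7: stall | r0:7,r1:Add2,r2:5,r3:Add1,r4:11,r5:1
c8: CDB Add2=17; issue ADD r0<-Add2 | r0:Add2,r1:17,r2:5,r3:Add1,r4:11,r5:1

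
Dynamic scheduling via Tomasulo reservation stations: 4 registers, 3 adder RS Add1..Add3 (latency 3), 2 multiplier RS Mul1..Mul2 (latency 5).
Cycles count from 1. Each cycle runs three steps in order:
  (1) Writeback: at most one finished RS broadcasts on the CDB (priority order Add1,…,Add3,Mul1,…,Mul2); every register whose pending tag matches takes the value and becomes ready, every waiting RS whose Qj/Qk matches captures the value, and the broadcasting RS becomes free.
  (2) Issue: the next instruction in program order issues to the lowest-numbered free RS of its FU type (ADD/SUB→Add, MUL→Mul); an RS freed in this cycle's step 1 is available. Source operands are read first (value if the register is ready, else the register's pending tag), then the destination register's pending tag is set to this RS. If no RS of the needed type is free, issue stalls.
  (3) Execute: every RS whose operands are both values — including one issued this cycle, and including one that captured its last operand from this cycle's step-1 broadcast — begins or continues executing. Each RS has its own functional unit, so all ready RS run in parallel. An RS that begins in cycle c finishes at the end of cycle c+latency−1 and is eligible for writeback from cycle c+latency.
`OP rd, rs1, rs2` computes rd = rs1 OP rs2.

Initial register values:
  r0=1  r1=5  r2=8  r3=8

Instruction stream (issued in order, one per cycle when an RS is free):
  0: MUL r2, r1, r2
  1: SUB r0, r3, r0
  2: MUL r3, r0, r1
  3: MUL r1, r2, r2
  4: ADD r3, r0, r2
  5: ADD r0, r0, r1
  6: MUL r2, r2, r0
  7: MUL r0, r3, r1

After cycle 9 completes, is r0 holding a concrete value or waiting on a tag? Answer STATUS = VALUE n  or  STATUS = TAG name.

  c1: issue MUL r2<-Mul1  regs: r0:1,r1:5,r2:Mul1,r3:8
  c2: issue SUB r0<-Add1  regs: r0:Add1,r1:5,r2:Mul1,r3:8
  c3: issue MUL r3<-Mul2  regs: r0:Add1,r1:5,r2:Mul1,r3:Mul2
  c4: stall  regs: r0:Add1,r1:5,r2:Mul1,r3:Mul2
  c5: CDB Add1=7; stall  regs: r0:7,r1:5,r2:Mul1,r3:Mul2
  c6: CDB Mul1=40; issue MUL r1<-Mul1  regs: r0:7,r1:Mul1,r2:40,r3:Mul2
  c7: issue ADD r3<-Add1  regs: r0:7,r1:Mul1,r2:40,r3:Add1
  c8: issue ADD r0<-Add2  regs: r0:Add2,r1:Mul1,r2:40,r3:Add1
  c9: stall  regs: r0:Add2,r1:Mul1,r2:40,r3:Add1

STATUS = TAG Add2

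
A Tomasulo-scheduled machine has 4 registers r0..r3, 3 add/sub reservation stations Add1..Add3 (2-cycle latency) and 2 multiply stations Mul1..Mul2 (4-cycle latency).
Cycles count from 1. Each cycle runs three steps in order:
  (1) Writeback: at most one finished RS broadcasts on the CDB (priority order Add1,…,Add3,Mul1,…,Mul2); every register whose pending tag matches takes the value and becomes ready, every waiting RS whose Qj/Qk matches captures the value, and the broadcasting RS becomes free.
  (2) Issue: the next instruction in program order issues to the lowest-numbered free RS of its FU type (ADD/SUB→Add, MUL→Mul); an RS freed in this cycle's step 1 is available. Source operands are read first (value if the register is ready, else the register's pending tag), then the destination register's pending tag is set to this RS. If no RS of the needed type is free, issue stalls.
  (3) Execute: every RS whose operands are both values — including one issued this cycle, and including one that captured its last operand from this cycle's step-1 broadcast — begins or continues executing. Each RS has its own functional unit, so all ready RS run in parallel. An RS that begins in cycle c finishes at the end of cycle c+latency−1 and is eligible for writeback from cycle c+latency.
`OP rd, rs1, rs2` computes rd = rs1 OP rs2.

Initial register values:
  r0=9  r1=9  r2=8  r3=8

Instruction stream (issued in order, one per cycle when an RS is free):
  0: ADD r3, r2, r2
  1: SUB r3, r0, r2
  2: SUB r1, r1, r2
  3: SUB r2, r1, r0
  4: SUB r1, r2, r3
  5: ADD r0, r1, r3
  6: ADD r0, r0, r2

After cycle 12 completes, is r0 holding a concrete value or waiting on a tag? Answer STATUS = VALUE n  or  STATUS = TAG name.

  c1: issue ADD r3<-Add1  regs: r0:9,r1:9,r2:8,r3:Add1
  c2: issue SUB r3<-Add2  regs: r0:9,r1:9,r2:8,r3:Add2
  c3: CDB Add1=16; issue SUB r1<-Add1  regs: r0:9,r1:Add1,r2:8,r3:Add2
  c4: CDB Add2=1; issue SUB r2<-Add2  regs: r0:9,r1:Add1,r2:Add2,r3:1
  c5: CDB Add1=1; issue SUB r1<-Add1  regs: r0:9,r1:Add1,r2:Add2,r3:1
  c6: issue ADD r0<-Add3  regs: r0:Add3,r1:Add1,r2:Add2,r3:1
  c7: CDB Add2=-8; issue ADD r0<-Add2  regs: r0:Add2,r1:Add1,r2:-8,r3:1
  c8: -  regs: r0:Add2,r1:Add1,r2:-8,r3:1
  c9: CDB Add1=-9  regs: r0:Add2,r1:-9,r2:-8,r3:1
  c10: -  regs: r0:Add2,r1:-9,r2:-8,r3:1
  c11: CDB Add3=-8  regs: r0:Add2,r1:-9,r2:-8,r3:1
  c12: -  regs: r0:Add2,r1:-9,r2:-8,r3:1

STATUS = TAG Add2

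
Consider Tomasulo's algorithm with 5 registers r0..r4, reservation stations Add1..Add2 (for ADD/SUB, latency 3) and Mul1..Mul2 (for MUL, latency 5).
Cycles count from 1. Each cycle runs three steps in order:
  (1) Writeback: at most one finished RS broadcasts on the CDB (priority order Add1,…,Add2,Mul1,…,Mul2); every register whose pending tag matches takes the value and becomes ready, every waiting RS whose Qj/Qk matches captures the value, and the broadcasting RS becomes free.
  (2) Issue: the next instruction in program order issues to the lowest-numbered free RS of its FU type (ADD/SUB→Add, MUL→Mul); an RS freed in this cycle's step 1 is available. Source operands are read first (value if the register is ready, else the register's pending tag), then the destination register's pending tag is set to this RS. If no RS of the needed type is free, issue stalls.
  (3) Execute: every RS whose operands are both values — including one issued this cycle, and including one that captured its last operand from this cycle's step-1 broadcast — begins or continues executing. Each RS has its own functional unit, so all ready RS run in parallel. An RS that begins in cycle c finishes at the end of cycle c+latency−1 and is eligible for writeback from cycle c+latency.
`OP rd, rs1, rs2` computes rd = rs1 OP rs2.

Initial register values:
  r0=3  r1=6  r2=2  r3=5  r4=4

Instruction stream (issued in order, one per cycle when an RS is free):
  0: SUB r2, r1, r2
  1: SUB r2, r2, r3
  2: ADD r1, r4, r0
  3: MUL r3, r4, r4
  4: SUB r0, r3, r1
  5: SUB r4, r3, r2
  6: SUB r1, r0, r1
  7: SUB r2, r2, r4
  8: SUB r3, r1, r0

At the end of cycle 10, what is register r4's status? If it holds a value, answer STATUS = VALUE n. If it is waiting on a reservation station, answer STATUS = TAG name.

cycle 1: issue SUB r2<-Add1 // r0:3,r1:6,r2:Add1,r3:5,r4:4
cycle 2: issue SUB r2<-Add2 // r0:3,r1:6,r2:Add2,r3:5,r4:4
cycle 3: stall // r0:3,r1:6,r2:Add2,r3:5,r4:4
cycle 4: CDB Add1=4; issue ADD r1<-Add1 // r0:3,r1:Add1,r2:Add2,r3:5,r4:4
cycle 5: issue MUL r3<-Mul1 // r0:3,r1:Add1,r2:Add2,r3:Mul1,r4:4
cycle 6: stall // r0:3,r1:Add1,r2:Add2,r3:Mul1,r4:4
cycle 7: CDB Add1=7; issue SUB r0<-Add1 // r0:Add1,r1:7,r2:Add2,r3:Mul1,r4:4
cycle 8: CDB Add2=-1; issue SUB r4<-Add2 // r0:Add1,r1:7,r2:-1,r3:Mul1,r4:Add2
cycle 9: stall // r0:Add1,r1:7,r2:-1,r3:Mul1,r4:Add2
cycle 10: CDB Mul1=16; stall // r0:Add1,r1:7,r2:-1,r3:16,r4:Add2

STATUS = TAG Add2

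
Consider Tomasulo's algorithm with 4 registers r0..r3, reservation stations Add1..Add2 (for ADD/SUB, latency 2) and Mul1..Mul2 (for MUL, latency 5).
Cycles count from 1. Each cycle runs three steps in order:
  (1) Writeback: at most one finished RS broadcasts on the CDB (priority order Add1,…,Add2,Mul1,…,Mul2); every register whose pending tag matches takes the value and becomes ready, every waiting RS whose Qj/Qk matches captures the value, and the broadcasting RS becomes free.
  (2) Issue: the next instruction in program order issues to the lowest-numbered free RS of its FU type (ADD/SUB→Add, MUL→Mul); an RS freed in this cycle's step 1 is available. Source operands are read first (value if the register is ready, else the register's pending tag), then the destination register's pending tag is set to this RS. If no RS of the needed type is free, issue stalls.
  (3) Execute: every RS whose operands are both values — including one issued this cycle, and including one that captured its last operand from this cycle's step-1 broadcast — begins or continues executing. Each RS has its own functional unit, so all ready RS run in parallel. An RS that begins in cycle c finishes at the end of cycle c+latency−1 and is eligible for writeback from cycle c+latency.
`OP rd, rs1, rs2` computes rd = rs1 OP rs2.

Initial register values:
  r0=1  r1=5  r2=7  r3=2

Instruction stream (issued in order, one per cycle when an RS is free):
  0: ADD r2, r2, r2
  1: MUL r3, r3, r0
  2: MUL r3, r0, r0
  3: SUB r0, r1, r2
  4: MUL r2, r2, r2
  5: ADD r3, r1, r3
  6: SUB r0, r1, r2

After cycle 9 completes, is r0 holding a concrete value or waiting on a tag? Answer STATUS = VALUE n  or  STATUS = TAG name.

STATUS = TAG Add2

cycle 1: issue ADD r2<-Add1 // r0:1,r1:5,r2:Add1,r3:2
cycle 2: issue MUL r3<-Mul1 // r0:1,r1:5,r2:Add1,r3:Mul1
cycle 3: CDB Add1=14; issue MUL r3<-Mul2 // r0:1,r1:5,r2:14,r3:Mul2
cycle 4: issue SUB r0<-Add1 // r0:Add1,r1:5,r2:14,r3:Mul2
cycle 5: stall // r0:Add1,r1:5,r2:14,r3:Mul2
cycle 6: CDB Add1=-9; stall // r0:-9,r1:5,r2:14,r3:Mul2
cycle 7: CDB Mul1=2; issue MUL r2<-Mul1 // r0:-9,r1:5,r2:Mul1,r3:Mul2
cycle 8: CDB Mul2=1; issue ADD r3<-Add1 // r0:-9,r1:5,r2:Mul1,r3:Add1
cycle 9: issue SUB r0<-Add2 // r0:Add2,r1:5,r2:Mul1,r3:Add1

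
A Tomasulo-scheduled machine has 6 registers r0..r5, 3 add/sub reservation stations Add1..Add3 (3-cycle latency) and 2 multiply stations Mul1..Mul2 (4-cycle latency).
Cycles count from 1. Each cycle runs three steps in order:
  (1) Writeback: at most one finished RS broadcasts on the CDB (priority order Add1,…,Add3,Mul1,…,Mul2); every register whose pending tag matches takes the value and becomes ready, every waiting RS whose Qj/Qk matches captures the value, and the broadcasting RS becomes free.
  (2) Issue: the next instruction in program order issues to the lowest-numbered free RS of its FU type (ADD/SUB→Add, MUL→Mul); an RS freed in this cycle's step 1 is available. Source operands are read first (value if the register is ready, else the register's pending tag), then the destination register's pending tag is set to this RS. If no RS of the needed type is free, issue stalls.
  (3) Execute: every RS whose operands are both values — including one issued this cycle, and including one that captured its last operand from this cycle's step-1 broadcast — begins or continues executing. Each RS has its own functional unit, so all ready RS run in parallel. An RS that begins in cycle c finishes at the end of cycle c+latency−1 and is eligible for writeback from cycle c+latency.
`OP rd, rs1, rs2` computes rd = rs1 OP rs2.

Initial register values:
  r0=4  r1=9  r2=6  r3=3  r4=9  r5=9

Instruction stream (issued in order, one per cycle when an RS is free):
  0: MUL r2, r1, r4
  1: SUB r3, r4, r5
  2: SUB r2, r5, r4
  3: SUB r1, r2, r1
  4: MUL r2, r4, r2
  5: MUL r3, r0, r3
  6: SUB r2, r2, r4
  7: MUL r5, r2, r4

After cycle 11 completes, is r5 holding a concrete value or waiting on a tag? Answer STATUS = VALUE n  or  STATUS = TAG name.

c1: issue MUL r2<-Mul1 | r0:4,r1:9,r2:Mul1,r3:3,r4:9,r5:9
c2: issue SUB r3<-Add1 | r0:4,r1:9,r2:Mul1,r3:Add1,r4:9,r5:9
c3: issue SUB r2<-Add2 | r0:4,r1:9,r2:Add2,r3:Add1,r4:9,r5:9
c4: issue SUB r1<-Add3 | r0:4,r1:Add3,r2:Add2,r3:Add1,r4:9,r5:9
c5: CDB Add1=0; issue MUL r2<-Mul2 | r0:4,r1:Add3,r2:Mul2,r3:0,r4:9,r5:9
c6: CDB Add2=0; stall | r0:4,r1:Add3,r2:Mul2,r3:0,r4:9,r5:9
c7: CDB Mul1=81; issue MUL r3<-Mul1 | r0:4,r1:Add3,r2:Mul2,r3:Mul1,r4:9,r5:9
c8: issue SUB r2<-Add1 | r0:4,r1:Add3,r2:Add1,r3:Mul1,r4:9,r5:9
c9: CDB Add3=-9; stall | r0:4,r1:-9,r2:Add1,r3:Mul1,r4:9,r5:9
c10: CDB Mul2=0; issue MUL r5<-Mul2 | r0:4,r1:-9,r2:Add1,r3:Mul1,r4:9,r5:Mul2
c11: CDB Mul1=0 | r0:4,r1:-9,r2:Add1,r3:0,r4:9,r5:Mul2

STATUS = TAG Mul2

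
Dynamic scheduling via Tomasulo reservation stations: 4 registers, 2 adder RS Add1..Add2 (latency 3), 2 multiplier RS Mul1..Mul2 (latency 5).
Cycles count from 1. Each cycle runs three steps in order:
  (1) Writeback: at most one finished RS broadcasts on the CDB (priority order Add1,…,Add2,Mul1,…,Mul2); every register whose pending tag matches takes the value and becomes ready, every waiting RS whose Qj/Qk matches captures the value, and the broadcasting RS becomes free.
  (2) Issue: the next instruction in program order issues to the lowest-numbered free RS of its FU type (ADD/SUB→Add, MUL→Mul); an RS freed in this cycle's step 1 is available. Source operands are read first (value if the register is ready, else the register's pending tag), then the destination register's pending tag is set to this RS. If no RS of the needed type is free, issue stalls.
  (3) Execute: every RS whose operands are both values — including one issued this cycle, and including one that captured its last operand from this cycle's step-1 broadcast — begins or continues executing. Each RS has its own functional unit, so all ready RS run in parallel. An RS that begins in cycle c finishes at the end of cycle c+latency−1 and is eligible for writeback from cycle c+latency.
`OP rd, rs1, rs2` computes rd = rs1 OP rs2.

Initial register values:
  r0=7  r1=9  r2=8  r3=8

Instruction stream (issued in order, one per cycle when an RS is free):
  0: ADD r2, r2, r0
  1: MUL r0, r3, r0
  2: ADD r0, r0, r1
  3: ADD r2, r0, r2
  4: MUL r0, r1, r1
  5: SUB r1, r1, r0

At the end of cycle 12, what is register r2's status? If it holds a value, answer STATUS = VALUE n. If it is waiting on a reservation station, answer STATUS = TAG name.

STATUS = TAG Add1

cycle 1: issue ADD r2<-Add1 // r0:7,r1:9,r2:Add1,r3:8
cycle 2: issue MUL r0<-Mul1 // r0:Mul1,r1:9,r2:Add1,r3:8
cycle 3: issue ADD r0<-Add2 // r0:Add2,r1:9,r2:Add1,r3:8
cycle 4: CDB Add1=15; issue ADD r2<-Add1 // r0:Add2,r1:9,r2:Add1,r3:8
cycle 5: issue MUL r0<-Mul2 // r0:Mul2,r1:9,r2:Add1,r3:8
cycle 6: stall // r0:Mul2,r1:9,r2:Add1,r3:8
cycle 7: CDB Mul1=56; stall // r0:Mul2,r1:9,r2:Add1,r3:8
cycle 8: stall // r0:Mul2,r1:9,r2:Add1,r3:8
cycle 9: stall // r0:Mul2,r1:9,r2:Add1,r3:8
cycle 10: CDB Add2=65; issue SUB r1<-Add2 // r0:Mul2,r1:Add2,r2:Add1,r3:8
cycle 11: CDB Mul2=81 // r0:81,r1:Add2,r2:Add1,r3:8
cycle 12: - // r0:81,r1:Add2,r2:Add1,r3:8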